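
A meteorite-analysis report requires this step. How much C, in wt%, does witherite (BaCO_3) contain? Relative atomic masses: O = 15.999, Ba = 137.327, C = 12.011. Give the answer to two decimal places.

6.09 wt%

M(BaCO_3) = 197.335 g/mol.
C contributes 1 × 12.011 = 12.011 g per mole.
12.011/197.335 = 0.0609 → 6.09%.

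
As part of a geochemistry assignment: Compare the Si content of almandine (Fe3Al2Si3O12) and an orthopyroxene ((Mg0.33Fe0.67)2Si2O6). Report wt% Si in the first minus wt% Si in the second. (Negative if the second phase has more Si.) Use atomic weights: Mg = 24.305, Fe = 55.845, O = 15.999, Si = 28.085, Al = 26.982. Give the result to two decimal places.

-6.18 percentage points

M(Fe3Al2Si3O12) = 497.742 g/mol, so wt% Si = 84.255/497.742 × 100 = 16.93%.
M((Mg0.33Fe0.67)2Si2O6) = 243.038 g/mol, so wt% Si = 56.170/243.038 × 100 = 23.11%.
16.93 − 23.11 = -6.18 pp.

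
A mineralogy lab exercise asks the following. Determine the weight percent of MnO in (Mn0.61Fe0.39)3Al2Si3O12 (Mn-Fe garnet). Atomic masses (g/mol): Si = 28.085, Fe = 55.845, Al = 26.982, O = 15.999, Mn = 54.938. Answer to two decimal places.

26.17 wt%

Molar mass of (Mn0.61Fe0.39)3Al2Si3O12 = 1.83×54.938 + 1.17×55.845 + 2×26.982 + 3×28.085 + 12×15.999 = 496.082 g/mol.
Each formula unit contains 1.83 Mn, equivalent to 1.83/1 = 1.8300 mol MnO.
M(MnO) = 1×54.938 + 1×15.999 = 70.937 g/mol.
Mass of MnO per formula unit = 1.8300 × 70.937 = 129.815 g.
MnO wt% = 129.815 / 496.082 × 100 = 26.17%.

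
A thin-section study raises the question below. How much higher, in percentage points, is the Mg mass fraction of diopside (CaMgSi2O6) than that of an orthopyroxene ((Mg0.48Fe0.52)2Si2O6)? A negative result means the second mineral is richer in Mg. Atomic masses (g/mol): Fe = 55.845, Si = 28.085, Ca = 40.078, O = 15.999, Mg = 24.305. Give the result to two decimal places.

1.23 percentage points

Mg in CaMgSi2O6: molar mass 216.547 g/mol; 1×24.305 = 24.305 g → 11.22 wt%.
Mg in (Mg0.48Fe0.52)2Si2O6: molar mass 233.576 g/mol; 0.96×24.305 = 23.333 g → 9.99 wt%.
Difference = 11.22 − 9.99 = 1.23 percentage points.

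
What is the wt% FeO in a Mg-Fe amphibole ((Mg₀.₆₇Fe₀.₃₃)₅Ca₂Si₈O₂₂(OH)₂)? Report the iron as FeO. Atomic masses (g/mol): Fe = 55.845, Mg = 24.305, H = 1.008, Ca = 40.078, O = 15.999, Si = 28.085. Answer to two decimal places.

13.71 wt%

Formula mass = 864.394 g/mol.
1.65 Fe → 1.6500 mol FeO per formula unit; M(FeO) = 71.844, so FeO mass = 118.543 g.
118.543/864.394 × 100 = 13.71 wt%.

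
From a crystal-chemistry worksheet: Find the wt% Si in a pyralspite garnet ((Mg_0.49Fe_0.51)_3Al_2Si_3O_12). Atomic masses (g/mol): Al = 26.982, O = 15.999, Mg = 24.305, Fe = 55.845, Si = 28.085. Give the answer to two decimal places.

Formula mass = 1.47*24.305 + 1.53*55.845 + 2*26.982 + 3*28.085 + 12*15.999 = 451.378 g/mol, of which 84.255 g is Si.
So Si makes up 84.255/451.378 = 0.1867 of the mass, i.e. 18.67%.

18.67 mass %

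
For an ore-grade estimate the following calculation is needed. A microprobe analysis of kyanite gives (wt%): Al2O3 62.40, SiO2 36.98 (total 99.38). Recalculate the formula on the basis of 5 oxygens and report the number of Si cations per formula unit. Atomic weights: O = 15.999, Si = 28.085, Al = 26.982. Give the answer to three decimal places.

Al2O3: 62.40/101.961 = 0.61200 mol → 1.22400 mol Al, 1.83600 mol O.
SiO2: 36.98/60.083 = 0.61548 mol → 0.61548 mol Si, 1.23096 mol O.
Total oxygen = 3.06696 mol. Normalization factor = 5/3.06696 = 1.63028.
Si per 5 O = 0.61548 × 1.63028 = 1.003.

1.003 Si apfu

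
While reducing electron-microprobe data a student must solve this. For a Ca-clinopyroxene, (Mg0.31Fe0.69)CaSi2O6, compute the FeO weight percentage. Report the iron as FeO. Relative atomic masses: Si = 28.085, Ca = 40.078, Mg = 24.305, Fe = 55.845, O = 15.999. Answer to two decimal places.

Formula mass = 238.310 g/mol.
0.69 Fe → 0.6900 mol FeO per formula unit; M(FeO) = 71.844, so FeO mass = 49.572 g.
49.572/238.310 × 100 = 20.80 wt%.

20.80 wt%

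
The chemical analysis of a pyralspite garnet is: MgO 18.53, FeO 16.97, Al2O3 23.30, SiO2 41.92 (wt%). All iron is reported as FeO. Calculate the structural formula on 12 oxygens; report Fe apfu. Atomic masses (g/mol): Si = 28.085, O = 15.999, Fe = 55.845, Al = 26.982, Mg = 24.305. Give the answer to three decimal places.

18.53 wt% MgO ÷ 40.304 g/mol = 0.45976 mol, giving 0.45976 Mg and 0.45976 O.
16.97 wt% FeO ÷ 71.844 g/mol = 0.23621 mol, giving 0.23621 Fe and 0.23621 O.
23.30 wt% Al2O3 ÷ 101.961 g/mol = 0.22852 mol, giving 0.45704 Al and 0.68556 O.
41.92 wt% SiO2 ÷ 60.083 g/mol = 0.69770 mol, giving 0.69770 Si and 1.39540 O.
Oxygen sums to 2.77693; scaling by 12/2.77693 = 4.32132 puts the formula on 12 O.
Fe: 0.23621 × 4.32132 = 1.021 atoms per formula unit.

1.021 Fe apfu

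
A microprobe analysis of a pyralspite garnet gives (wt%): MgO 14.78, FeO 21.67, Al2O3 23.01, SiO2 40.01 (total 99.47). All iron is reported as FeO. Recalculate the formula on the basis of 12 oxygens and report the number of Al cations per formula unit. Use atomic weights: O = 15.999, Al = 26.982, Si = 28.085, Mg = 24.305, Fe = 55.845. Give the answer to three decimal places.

2.023 Al apfu

14.78 wt% MgO ÷ 40.304 g/mol = 0.36671 mol, giving 0.36671 Mg and 0.36671 O.
21.67 wt% FeO ÷ 71.844 g/mol = 0.30163 mol, giving 0.30163 Fe and 0.30163 O.
23.01 wt% Al2O3 ÷ 101.961 g/mol = 0.22567 mol, giving 0.45134 Al and 0.67701 O.
40.01 wt% SiO2 ÷ 60.083 g/mol = 0.66591 mol, giving 0.66591 Si and 1.33182 O.
Oxygen sums to 2.67717; scaling by 12/2.67717 = 4.48235 puts the formula on 12 O.
Al: 0.45134 × 4.48235 = 2.023 atoms per formula unit.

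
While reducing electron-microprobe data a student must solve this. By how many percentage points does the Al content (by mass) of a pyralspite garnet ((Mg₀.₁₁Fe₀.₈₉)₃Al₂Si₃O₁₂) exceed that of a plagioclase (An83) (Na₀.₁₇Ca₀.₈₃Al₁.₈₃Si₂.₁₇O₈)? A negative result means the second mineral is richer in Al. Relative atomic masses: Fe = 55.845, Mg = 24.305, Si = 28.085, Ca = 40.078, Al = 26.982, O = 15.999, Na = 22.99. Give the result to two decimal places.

First mineral: 53.964 g Al in 487.334 g formula = 11.07 wt% Al.
Second mineral: 49.377 g Al in 275.487 g formula = 17.92 wt% Al.
11.07% − 17.92% gives a difference of -6.85 percentage points.

-6.85 percentage points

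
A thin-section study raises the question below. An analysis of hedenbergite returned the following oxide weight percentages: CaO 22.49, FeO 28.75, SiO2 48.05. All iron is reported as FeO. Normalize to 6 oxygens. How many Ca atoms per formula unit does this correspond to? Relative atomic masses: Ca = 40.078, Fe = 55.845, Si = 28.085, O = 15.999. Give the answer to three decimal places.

1.002 Ca apfu

22.49 wt% CaO ÷ 56.077 g/mol = 0.40106 mol, giving 0.40106 Ca and 0.40106 O.
28.75 wt% FeO ÷ 71.844 g/mol = 0.40017 mol, giving 0.40017 Fe and 0.40017 O.
48.05 wt% SiO2 ÷ 60.083 g/mol = 0.79973 mol, giving 0.79973 Si and 1.59946 O.
Oxygen sums to 2.40069; scaling by 6/2.40069 = 2.49928 puts the formula on 6 O.
Ca: 0.40106 × 2.49928 = 1.002 atoms per formula unit.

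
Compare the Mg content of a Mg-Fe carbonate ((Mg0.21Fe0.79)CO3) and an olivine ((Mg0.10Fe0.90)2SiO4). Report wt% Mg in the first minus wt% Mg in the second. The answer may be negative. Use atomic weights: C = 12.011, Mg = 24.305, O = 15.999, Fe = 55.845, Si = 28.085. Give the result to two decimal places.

Mg in (Mg0.21Fe0.79)CO3: molar mass 109.230 g/mol; 0.21×24.305 = 5.104 g → 4.67 wt%.
Mg in (Mg0.10Fe0.90)2SiO4: molar mass 197.463 g/mol; 0.20×24.305 = 4.861 g → 2.46 wt%.
Difference = 4.67 − 2.46 = 2.21 percentage points.

2.21 percentage points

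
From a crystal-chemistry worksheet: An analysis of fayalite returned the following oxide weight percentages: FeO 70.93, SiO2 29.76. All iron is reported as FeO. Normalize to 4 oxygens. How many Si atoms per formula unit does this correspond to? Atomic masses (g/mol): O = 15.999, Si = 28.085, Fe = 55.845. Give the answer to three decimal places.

FeO: 70.93/71.844 = 0.98728 mol → 0.98728 mol Fe, 0.98728 mol O.
SiO2: 29.76/60.083 = 0.49531 mol → 0.49531 mol Si, 0.99062 mol O.
Total oxygen = 1.97790 mol. Normalization factor = 4/1.97790 = 2.02235.
Si per 4 O = 0.49531 × 2.02235 = 1.002.

1.002 Si apfu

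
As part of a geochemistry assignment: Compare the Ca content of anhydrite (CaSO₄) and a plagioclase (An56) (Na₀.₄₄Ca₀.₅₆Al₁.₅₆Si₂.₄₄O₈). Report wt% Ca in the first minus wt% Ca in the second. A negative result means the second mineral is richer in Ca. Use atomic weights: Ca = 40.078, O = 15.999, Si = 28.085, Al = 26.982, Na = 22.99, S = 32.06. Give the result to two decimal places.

21.16 percentage points

Ca in CaSO₄: molar mass 136.134 g/mol; 1×40.078 = 40.078 g → 29.44 wt%.
Ca in Na₀.₄₄Ca₀.₅₆Al₁.₅₆Si₂.₄₄O₈: molar mass 271.171 g/mol; 0.56×40.078 = 22.444 g → 8.28 wt%.
Difference = 29.44 − 8.28 = 21.16 percentage points.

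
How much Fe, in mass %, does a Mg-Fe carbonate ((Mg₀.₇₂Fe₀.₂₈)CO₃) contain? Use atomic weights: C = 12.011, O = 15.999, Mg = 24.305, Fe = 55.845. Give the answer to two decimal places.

Molar mass of (Mg₀.₇₂Fe₀.₂₈)CO₃: 0.72·24.305 + 0.28·55.845 + 1·12.011 + 3·15.999 = 93.144 g/mol.
Mass of Fe per formula unit: 0.28 × 55.845 = 15.637 g.
Weight fraction Fe = 15.637 / 93.144 = 0.1679.

16.79 mass %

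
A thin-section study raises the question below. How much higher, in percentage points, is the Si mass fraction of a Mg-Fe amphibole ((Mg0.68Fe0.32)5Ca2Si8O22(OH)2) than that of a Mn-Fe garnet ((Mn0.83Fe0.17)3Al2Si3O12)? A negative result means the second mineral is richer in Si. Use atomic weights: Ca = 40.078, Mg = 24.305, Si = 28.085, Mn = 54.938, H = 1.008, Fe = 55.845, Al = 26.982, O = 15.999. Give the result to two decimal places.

Si in (Mg0.68Fe0.32)5Ca2Si8O22(OH)2: molar mass 862.817 g/mol; 8×28.085 = 224.680 g → 26.04 wt%.
Si in (Mn0.83Fe0.17)3Al2Si3O12: molar mass 495.484 g/mol; 3×28.085 = 84.255 g → 17.00 wt%.
Difference = 26.04 − 17.00 = 9.04 percentage points.

9.04 percentage points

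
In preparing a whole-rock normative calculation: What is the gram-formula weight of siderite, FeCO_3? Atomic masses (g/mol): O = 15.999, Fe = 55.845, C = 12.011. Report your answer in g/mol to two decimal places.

Fe: 1 × 55.845 = 55.8450
C: 1 × 12.011 = 12.0110
O: 3 × 15.999 = 47.9970
Summing the contributions gives the formula mass.

115.85 g/mol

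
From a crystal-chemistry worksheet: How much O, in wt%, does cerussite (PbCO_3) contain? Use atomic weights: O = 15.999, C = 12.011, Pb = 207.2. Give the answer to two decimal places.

17.96 wt%

M(PbCO_3) = 267.208 g/mol.
O contributes 3 × 15.999 = 47.997 g per mole.
47.997/267.208 = 0.1796 → 17.96%.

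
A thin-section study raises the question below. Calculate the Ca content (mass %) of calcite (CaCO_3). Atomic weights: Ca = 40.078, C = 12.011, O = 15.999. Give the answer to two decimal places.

M(CaCO_3) = 100.086 g/mol.
Ca contributes 1 × 40.078 = 40.078 g per mole.
40.078/100.086 = 0.4004 → 40.04%.

40.04 mass %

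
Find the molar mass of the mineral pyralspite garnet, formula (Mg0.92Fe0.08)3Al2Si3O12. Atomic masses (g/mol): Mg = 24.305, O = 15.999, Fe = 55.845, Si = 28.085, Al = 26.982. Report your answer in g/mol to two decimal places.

410.69 g/mol

M = 2.76×24.305 + 0.24×55.845 + 2×26.982 + 3×28.085 + 12×15.999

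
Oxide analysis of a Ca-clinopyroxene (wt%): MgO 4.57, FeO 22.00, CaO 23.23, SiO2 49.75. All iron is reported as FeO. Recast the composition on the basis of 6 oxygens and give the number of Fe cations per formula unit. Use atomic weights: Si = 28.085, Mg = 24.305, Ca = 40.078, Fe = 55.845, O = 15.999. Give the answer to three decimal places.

4.57 wt% MgO ÷ 40.304 g/mol = 0.11339 mol, giving 0.11339 Mg and 0.11339 O.
22.00 wt% FeO ÷ 71.844 g/mol = 0.30622 mol, giving 0.30622 Fe and 0.30622 O.
23.23 wt% CaO ÷ 56.077 g/mol = 0.41425 mol, giving 0.41425 Ca and 0.41425 O.
49.75 wt% SiO2 ÷ 60.083 g/mol = 0.82802 mol, giving 0.82802 Si and 1.65604 O.
Oxygen sums to 2.48990; scaling by 6/2.48990 = 2.40974 puts the formula on 6 O.
Fe: 0.30622 × 2.40974 = 0.738 atoms per formula unit.

0.738 Fe apfu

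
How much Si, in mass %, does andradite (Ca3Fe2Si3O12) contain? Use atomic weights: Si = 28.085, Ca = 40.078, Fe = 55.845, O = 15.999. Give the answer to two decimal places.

Molar mass of Ca3Fe2Si3O12: 3*40.078 + 2*55.845 + 3*28.085 + 12*15.999 = 508.167 g/mol.
Mass of Si per formula unit: 3 × 28.085 = 84.255 g.
Weight fraction Si = 84.255 / 508.167 = 0.1658.

16.58 mass %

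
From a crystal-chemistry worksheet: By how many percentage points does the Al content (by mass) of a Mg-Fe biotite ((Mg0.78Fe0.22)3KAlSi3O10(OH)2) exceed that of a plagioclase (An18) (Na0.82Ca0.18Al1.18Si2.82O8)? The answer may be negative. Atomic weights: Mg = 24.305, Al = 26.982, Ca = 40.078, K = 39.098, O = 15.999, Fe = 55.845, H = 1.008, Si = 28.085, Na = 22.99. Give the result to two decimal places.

M((Mg0.78Fe0.22)3KAlSi3O10(OH)2) = 438.070 g/mol, so wt% Al = 26.982/438.070 × 100 = 6.16%.
M(Na0.82Ca0.18Al1.18Si2.82O8) = 265.096 g/mol, so wt% Al = 31.839/265.096 × 100 = 12.01%.
6.16 − 12.01 = -5.85 pp.

-5.85 percentage points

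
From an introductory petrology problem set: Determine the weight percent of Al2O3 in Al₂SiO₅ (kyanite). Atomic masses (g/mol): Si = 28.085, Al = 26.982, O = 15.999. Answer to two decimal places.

Molar mass of Al₂SiO₅ = 2*26.982 + 1*28.085 + 5*15.999 = 162.044 g/mol.
Each formula unit contains 2 Al, equivalent to 2/2 = 1.0000 mol Al2O3.
M(Al2O3) = 2×26.982 + 3×15.999 = 101.961 g/mol.
Mass of Al2O3 per formula unit = 1.0000 × 101.961 = 101.961 g.
Al2O3 wt% = 101.961 / 162.044 × 100 = 62.92%.

62.92 wt%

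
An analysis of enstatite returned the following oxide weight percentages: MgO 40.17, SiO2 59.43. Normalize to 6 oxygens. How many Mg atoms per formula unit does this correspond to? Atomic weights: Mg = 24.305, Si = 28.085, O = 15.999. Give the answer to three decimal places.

2.010 Mg apfu

40.17 wt% MgO ÷ 40.304 g/mol = 0.99668 mol, giving 0.99668 Mg and 0.99668 O.
59.43 wt% SiO2 ÷ 60.083 g/mol = 0.98913 mol, giving 0.98913 Si and 1.97826 O.
Oxygen sums to 2.97494; scaling by 6/2.97494 = 2.01685 puts the formula on 6 O.
Mg: 0.99668 × 2.01685 = 2.010 atoms per formula unit.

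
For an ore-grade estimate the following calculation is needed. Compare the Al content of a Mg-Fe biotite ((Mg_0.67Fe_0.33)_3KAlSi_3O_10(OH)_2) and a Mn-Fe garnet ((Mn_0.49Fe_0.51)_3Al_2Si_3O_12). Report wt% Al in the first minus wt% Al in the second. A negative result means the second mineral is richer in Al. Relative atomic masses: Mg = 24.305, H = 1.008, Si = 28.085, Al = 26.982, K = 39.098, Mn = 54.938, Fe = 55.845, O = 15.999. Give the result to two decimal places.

-4.85 percentage points

M((Mg_0.67Fe_0.33)_3KAlSi_3O_10(OH)_2) = 448.479 g/mol, so wt% Al = 26.982/448.479 × 100 = 6.02%.
M((Mn_0.49Fe_0.51)_3Al_2Si_3O_12) = 496.409 g/mol, so wt% Al = 53.964/496.409 × 100 = 10.87%.
6.02 − 10.87 = -4.85 pp.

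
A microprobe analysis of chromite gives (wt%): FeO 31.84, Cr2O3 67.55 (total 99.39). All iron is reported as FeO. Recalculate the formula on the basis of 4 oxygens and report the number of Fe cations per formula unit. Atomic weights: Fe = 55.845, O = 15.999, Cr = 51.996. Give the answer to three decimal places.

31.84 wt% FeO ÷ 71.844 g/mol = 0.44318 mol, giving 0.44318 Fe and 0.44318 O.
67.55 wt% Cr2O3 ÷ 151.989 g/mol = 0.44444 mol, giving 0.88888 Cr and 1.33332 O.
Oxygen sums to 1.77650; scaling by 4/1.77650 = 2.25162 puts the formula on 4 O.
Fe: 0.44318 × 2.25162 = 0.998 atoms per formula unit.

0.998 Fe apfu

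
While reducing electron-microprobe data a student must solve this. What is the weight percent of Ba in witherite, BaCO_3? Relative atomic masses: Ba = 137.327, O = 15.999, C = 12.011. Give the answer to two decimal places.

Formula mass = 1·137.327 + 1·12.011 + 3·15.999 = 197.335 g/mol, of which 137.327 g is Ba.
So Ba makes up 137.327/197.335 = 0.6959 of the mass, i.e. 69.59%.

69.59 weight percent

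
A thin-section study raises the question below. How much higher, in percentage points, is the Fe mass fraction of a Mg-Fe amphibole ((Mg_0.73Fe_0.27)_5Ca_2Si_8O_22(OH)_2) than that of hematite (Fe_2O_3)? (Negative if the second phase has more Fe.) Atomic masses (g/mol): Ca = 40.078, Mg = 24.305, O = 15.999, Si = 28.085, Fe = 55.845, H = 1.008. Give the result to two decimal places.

-61.12 percentage points

Fe in (Mg_0.73Fe_0.27)_5Ca_2Si_8O_22(OH)_2: molar mass 854.932 g/mol; 1.35×55.845 = 75.391 g → 8.82 wt%.
Fe in Fe_2O_3: molar mass 159.687 g/mol; 2×55.845 = 111.690 g → 69.94 wt%.
Difference = 8.82 − 69.94 = -61.12 percentage points.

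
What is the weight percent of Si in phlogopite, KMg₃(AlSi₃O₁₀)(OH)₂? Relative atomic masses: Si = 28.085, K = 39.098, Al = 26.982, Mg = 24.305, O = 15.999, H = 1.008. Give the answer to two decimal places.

20.19 mass %

Molar mass of KMg₃(AlSi₃O₁₀)(OH)₂: 1·39.098 + 3·24.305 + 1·26.982 + 3·28.085 + 12·15.999 + 2·1.008 = 417.254 g/mol.
Mass of Si per formula unit: 3 × 28.085 = 84.255 g.
Weight fraction Si = 84.255 / 417.254 = 0.2019.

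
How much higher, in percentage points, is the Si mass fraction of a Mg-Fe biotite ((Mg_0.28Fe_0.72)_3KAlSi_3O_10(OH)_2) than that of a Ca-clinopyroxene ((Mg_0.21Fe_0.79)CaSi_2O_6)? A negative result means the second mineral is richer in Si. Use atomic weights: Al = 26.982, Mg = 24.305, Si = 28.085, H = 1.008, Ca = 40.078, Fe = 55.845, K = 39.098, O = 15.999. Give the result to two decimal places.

M((Mg_0.28Fe_0.72)_3KAlSi_3O_10(OH)_2) = 485.380 g/mol, so wt% Si = 84.255/485.380 × 100 = 17.36%.
M((Mg_0.21Fe_0.79)CaSi_2O_6) = 241.464 g/mol, so wt% Si = 56.170/241.464 × 100 = 23.26%.
17.36 − 23.26 = -5.90 pp.

-5.90 percentage points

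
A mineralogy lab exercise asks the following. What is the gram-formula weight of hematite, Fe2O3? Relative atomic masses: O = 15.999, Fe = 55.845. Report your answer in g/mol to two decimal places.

Fe: 2 × 55.845 = 111.6900
O: 3 × 15.999 = 47.9970
Summing the contributions gives the formula mass.

159.69 g/mol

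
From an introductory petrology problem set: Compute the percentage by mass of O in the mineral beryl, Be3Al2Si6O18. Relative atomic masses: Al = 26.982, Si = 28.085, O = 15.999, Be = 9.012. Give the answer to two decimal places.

Formula mass = 3×9.012 + 2×26.982 + 6×28.085 + 18×15.999 = 537.492 g/mol, of which 287.982 g is O.
So O makes up 287.982/537.492 = 0.5358 of the mass, i.e. 53.58%.

53.58 weight percent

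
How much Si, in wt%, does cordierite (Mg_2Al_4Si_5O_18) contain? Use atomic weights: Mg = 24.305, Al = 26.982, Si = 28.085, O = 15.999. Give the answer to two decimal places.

M(Mg_2Al_4Si_5O_18) = 584.945 g/mol.
Si contributes 5 × 28.085 = 140.425 g per mole.
140.425/584.945 = 0.2401 → 24.01%.

24.01 wt%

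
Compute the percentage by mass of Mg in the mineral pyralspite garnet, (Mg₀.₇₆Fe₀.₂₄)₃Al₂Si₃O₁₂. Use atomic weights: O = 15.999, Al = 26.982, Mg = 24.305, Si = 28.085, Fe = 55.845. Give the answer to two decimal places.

13.01 wt%

Molar mass of (Mg₀.₇₆Fe₀.₂₄)₃Al₂Si₃O₁₂: 2.28·24.305 + 0.72·55.845 + 2·26.982 + 3·28.085 + 12·15.999 = 425.831 g/mol.
Mass of Mg per formula unit: 2.28 × 24.305 = 55.415 g.
Weight fraction Mg = 55.415 / 425.831 = 0.1301.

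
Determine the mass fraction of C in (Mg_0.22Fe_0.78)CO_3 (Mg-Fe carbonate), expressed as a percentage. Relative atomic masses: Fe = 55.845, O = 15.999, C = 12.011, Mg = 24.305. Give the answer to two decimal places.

Molar mass of (Mg_0.22Fe_0.78)CO_3: 0.22·24.305 + 0.78·55.845 + 1·12.011 + 3·15.999 = 108.914 g/mol.
Mass of C per formula unit: 1 × 12.011 = 12.011 g.
Weight fraction C = 12.011 / 108.914 = 0.1103.

11.03 wt%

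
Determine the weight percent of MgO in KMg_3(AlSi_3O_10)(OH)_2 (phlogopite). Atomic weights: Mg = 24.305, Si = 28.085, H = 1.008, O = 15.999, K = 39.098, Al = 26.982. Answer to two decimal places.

28.98 wt%

Molar mass of KMg_3(AlSi_3O_10)(OH)_2 = 1*39.098 + 3*24.305 + 1*26.982 + 3*28.085 + 12*15.999 + 2*1.008 = 417.254 g/mol.
Each formula unit contains 3 Mg, equivalent to 3/1 = 3.0000 mol MgO.
M(MgO) = 1×24.305 + 1×15.999 = 40.304 g/mol.
Mass of MgO per formula unit = 3.0000 × 40.304 = 120.912 g.
MgO wt% = 120.912 / 417.254 × 100 = 28.98%.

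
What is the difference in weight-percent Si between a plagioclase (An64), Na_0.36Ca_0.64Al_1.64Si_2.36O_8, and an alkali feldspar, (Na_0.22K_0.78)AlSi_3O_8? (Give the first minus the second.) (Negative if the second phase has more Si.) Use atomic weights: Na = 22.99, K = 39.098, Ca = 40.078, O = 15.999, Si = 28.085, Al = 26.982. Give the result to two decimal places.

-6.33 percentage points

First mineral: 66.281 g Si in 272.449 g formula = 24.33 wt% Si.
Second mineral: 84.255 g Si in 274.783 g formula = 30.66 wt% Si.
24.33% − 30.66% gives a difference of -6.33 percentage points.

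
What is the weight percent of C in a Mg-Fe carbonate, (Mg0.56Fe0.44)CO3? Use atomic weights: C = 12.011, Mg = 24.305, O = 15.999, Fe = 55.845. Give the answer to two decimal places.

12.23 mass %

Formula mass = 0.56×24.305 + 0.44×55.845 + 1×12.011 + 3×15.999 = 98.191 g/mol, of which 12.011 g is C.
So C makes up 12.011/98.191 = 0.1223 of the mass, i.e. 12.23%.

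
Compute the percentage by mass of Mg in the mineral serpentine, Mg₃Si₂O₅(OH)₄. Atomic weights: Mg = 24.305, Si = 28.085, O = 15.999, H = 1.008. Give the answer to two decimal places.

26.31 mass %

Molar mass of Mg₃Si₂O₅(OH)₄: 3×24.305 + 2×28.085 + 9×15.999 + 4×1.008 = 277.108 g/mol.
Mass of Mg per formula unit: 3 × 24.305 = 72.915 g.
Weight fraction Mg = 72.915 / 277.108 = 0.2631.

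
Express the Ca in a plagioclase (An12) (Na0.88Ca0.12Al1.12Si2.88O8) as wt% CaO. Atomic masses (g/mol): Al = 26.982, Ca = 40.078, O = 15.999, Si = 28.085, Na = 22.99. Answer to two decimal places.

2.55 wt%

Formula mass = 264.137 g/mol.
0.12 Ca → 0.1200 mol CaO per formula unit; M(CaO) = 56.077, so CaO mass = 6.729 g.
6.729/264.137 × 100 = 2.55 wt%.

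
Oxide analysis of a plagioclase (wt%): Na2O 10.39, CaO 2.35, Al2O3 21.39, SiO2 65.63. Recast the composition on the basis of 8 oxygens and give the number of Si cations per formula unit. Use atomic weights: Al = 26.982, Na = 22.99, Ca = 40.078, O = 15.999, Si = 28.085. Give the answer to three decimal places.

2.890 Si apfu

Na2O (M=61.979): mol = 0.16764; Na = 0.33528, O = 0.16764.
CaO (M=56.077): mol = 0.04191; Ca = 0.04191, O = 0.04191.
Al2O3 (M=101.961): mol = 0.20979; Al = 0.41958, O = 0.62937.
SiO2 (M=60.083): mol = 1.09232; Si = 1.09232, O = 2.18464.
ΣO = 3.02356; factor = 8/ΣO = 2.64589.
Si apfu = 1.09232 × 2.64589 = 2.890.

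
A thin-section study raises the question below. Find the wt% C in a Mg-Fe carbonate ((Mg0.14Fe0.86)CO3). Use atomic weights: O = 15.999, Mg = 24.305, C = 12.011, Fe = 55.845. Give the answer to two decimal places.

Molar mass of (Mg0.14Fe0.86)CO3: 0.14*24.305 + 0.86*55.845 + 1*12.011 + 3*15.999 = 111.437 g/mol.
Mass of C per formula unit: 1 × 12.011 = 12.011 g.
Weight fraction C = 12.011 / 111.437 = 0.1078.

10.78 mass %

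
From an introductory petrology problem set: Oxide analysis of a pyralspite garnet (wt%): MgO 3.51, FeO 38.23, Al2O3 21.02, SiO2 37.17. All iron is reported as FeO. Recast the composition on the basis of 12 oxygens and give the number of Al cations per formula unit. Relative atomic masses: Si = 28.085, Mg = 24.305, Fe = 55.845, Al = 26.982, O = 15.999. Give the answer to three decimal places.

MgO: 3.51/40.304 = 0.08709 mol → 0.08709 mol Mg, 0.08709 mol O.
FeO: 38.23/71.844 = 0.53213 mol → 0.53213 mol Fe, 0.53213 mol O.
Al2O3: 21.02/101.961 = 0.20616 mol → 0.41232 mol Al, 0.61848 mol O.
SiO2: 37.17/60.083 = 0.61864 mol → 0.61864 mol Si, 1.23728 mol O.
Total oxygen = 2.47498 mol. Normalization factor = 12/2.47498 = 4.84852.
Al per 12 O = 0.41232 × 4.84852 = 1.999.

1.999 Al apfu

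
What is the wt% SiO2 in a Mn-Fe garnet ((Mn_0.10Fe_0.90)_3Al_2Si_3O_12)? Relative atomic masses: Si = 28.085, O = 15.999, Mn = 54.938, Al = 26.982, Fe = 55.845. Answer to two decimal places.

36.23 wt%

Formula mass = 497.470 g/mol.
3 Si → 3.0000 mol SiO2 per formula unit; M(SiO2) = 60.083, so SiO2 mass = 180.249 g.
180.249/497.470 × 100 = 36.23 wt%.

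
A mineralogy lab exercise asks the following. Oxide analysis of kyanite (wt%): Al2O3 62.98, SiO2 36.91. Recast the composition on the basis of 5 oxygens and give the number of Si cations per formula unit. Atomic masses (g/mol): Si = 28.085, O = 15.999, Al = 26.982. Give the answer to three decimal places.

62.98 wt% Al2O3 ÷ 101.961 g/mol = 0.61769 mol, giving 1.23538 Al and 1.85307 O.
36.91 wt% SiO2 ÷ 60.083 g/mol = 0.61432 mol, giving 0.61432 Si and 1.22864 O.
Oxygen sums to 3.08171; scaling by 5/3.08171 = 1.62248 puts the formula on 5 O.
Si: 0.61432 × 1.62248 = 0.997 atoms per formula unit.

0.997 Si apfu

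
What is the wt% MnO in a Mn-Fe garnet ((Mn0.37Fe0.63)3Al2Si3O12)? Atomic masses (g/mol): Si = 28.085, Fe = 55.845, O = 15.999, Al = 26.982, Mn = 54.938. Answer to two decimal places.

15.85 wt%

M((Mn0.37Fe0.63)3Al2Si3O12) = 496.735 g/mol; M(MnO) = 70.937 g/mol.
Moles MnO per formula unit = 1.11 Mn ÷ 1 = 1.1100.
MnO fraction = (1.1100 × 70.937) / 496.735 = 78.740/496.735 = 0.1585.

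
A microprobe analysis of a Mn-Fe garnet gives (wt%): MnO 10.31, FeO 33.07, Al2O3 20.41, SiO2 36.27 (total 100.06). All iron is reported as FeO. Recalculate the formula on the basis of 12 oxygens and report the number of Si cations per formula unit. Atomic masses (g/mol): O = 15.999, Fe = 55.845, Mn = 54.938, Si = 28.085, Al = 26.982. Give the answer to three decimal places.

10.31 wt% MnO ÷ 70.937 g/mol = 0.14534 mol, giving 0.14534 Mn and 0.14534 O.
33.07 wt% FeO ÷ 71.844 g/mol = 0.46030 mol, giving 0.46030 Fe and 0.46030 O.
20.41 wt% Al2O3 ÷ 101.961 g/mol = 0.20017 mol, giving 0.40034 Al and 0.60051 O.
36.27 wt% SiO2 ÷ 60.083 g/mol = 0.60366 mol, giving 0.60366 Si and 1.20732 O.
Oxygen sums to 2.41347; scaling by 12/2.41347 = 4.97209 puts the formula on 12 O.
Si: 0.60366 × 4.97209 = 3.001 atoms per formula unit.

3.001 Si apfu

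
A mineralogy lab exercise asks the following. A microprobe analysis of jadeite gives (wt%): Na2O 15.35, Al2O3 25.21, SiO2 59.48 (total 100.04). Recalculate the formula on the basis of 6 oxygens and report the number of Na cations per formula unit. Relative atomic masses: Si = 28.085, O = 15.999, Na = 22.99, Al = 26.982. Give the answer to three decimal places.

15.35 wt% Na2O ÷ 61.979 g/mol = 0.24766 mol, giving 0.49532 Na and 0.24766 O.
25.21 wt% Al2O3 ÷ 101.961 g/mol = 0.24725 mol, giving 0.49450 Al and 0.74175 O.
59.48 wt% SiO2 ÷ 60.083 g/mol = 0.98996 mol, giving 0.98996 Si and 1.97992 O.
Oxygen sums to 2.96933; scaling by 6/2.96933 = 2.02066 puts the formula on 6 O.
Na: 0.49532 × 2.02066 = 1.001 atoms per formula unit.

1.001 Na apfu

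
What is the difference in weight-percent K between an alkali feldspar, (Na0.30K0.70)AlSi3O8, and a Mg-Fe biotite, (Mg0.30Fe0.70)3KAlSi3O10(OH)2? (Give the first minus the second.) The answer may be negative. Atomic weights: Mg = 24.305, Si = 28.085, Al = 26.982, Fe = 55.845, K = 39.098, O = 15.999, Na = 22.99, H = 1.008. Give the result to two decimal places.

1.92 percentage points

K in (Na0.30K0.70)AlSi3O8: molar mass 273.495 g/mol; 0.70×39.098 = 27.369 g → 10.01 wt%.
K in (Mg0.30Fe0.70)3KAlSi3O10(OH)2: molar mass 483.488 g/mol; 1×39.098 = 39.098 g → 8.09 wt%.
Difference = 10.01 − 8.09 = 1.92 percentage points.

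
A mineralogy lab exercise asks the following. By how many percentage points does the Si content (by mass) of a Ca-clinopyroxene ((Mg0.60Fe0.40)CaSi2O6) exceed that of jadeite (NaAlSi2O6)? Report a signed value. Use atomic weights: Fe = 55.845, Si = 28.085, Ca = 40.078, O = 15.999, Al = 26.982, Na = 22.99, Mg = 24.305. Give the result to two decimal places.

-3.28 percentage points

First mineral: 56.170 g Si in 229.163 g formula = 24.51 wt% Si.
Second mineral: 56.170 g Si in 202.136 g formula = 27.79 wt% Si.
24.51% − 27.79% gives a difference of -3.28 percentage points.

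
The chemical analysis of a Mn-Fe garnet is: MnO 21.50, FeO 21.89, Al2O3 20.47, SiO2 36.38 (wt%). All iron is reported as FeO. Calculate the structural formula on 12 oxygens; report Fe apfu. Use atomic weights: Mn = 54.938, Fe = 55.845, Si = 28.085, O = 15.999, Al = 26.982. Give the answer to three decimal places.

1.510 Fe apfu

21.50 wt% MnO ÷ 70.937 g/mol = 0.30309 mol, giving 0.30309 Mn and 0.30309 O.
21.89 wt% FeO ÷ 71.844 g/mol = 0.30469 mol, giving 0.30469 Fe and 0.30469 O.
20.47 wt% Al2O3 ÷ 101.961 g/mol = 0.20076 mol, giving 0.40152 Al and 0.60228 O.
36.38 wt% SiO2 ÷ 60.083 g/mol = 0.60550 mol, giving 0.60550 Si and 1.21100 O.
Oxygen sums to 2.42106; scaling by 12/2.42106 = 4.95651 puts the formula on 12 O.
Fe: 0.30469 × 4.95651 = 1.510 atoms per formula unit.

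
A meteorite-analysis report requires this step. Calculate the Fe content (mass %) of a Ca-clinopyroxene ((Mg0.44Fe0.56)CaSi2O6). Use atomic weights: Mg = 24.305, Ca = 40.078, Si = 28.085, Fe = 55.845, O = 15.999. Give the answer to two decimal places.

13.35 mass %

M((Mg0.44Fe0.56)CaSi2O6) = 234.209 g/mol.
Fe contributes 0.56 × 55.845 = 31.273 g per mole.
31.273/234.209 = 0.1335 → 13.35%.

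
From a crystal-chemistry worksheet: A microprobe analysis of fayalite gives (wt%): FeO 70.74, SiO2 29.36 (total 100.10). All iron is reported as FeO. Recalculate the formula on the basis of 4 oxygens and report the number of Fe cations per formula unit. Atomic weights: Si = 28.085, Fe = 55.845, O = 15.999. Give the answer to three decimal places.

70.74 wt% FeO ÷ 71.844 g/mol = 0.98463 mol, giving 0.98463 Fe and 0.98463 O.
29.36 wt% SiO2 ÷ 60.083 g/mol = 0.48866 mol, giving 0.48866 Si and 0.97732 O.
Oxygen sums to 1.96195; scaling by 4/1.96195 = 2.03879 puts the formula on 4 O.
Fe: 0.98463 × 2.03879 = 2.007 atoms per formula unit.

2.007 Fe apfu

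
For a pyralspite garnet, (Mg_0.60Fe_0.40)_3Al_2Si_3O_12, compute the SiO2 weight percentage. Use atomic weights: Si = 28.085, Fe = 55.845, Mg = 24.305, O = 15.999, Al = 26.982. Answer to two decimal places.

M((Mg_0.60Fe_0.40)_3Al_2Si_3O_12) = 440.970 g/mol; M(SiO2) = 60.083 g/mol.
Moles SiO2 per formula unit = 3 Si ÷ 1 = 3.0000.
SiO2 fraction = (3.0000 × 60.083) / 440.970 = 180.249/440.970 = 0.4088.

40.88 wt%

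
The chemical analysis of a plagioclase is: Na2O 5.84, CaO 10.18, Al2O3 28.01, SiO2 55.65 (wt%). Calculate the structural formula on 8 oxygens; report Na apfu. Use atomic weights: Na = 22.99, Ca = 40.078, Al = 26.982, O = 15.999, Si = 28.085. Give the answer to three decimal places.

Na2O (M=61.979): mol = 0.09423; Na = 0.18846, O = 0.09423.
CaO (M=56.077): mol = 0.18154; Ca = 0.18154, O = 0.18154.
Al2O3 (M=101.961): mol = 0.27471; Al = 0.54942, O = 0.82413.
SiO2 (M=60.083): mol = 0.92622; Si = 0.92622, O = 1.85244.
ΣO = 2.95234; factor = 8/ΣO = 2.70972.
Na apfu = 0.18846 × 2.70972 = 0.511.

0.511 Na apfu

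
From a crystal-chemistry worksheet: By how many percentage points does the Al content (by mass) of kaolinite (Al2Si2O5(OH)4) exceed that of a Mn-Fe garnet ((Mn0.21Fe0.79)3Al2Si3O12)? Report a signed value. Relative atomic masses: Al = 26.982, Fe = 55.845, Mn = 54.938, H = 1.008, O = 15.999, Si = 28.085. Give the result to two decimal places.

10.05 percentage points

First mineral: 53.964 g Al in 258.157 g formula = 20.90 wt% Al.
Second mineral: 53.964 g Al in 497.171 g formula = 10.85 wt% Al.
20.90% − 10.85% gives a difference of 10.05 percentage points.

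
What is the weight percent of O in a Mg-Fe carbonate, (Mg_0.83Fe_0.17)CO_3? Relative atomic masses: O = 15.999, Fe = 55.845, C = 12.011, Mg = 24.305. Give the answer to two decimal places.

53.52 wt%

Formula mass = 0.83×24.305 + 0.17×55.845 + 1×12.011 + 3×15.999 = 89.675 g/mol, of which 47.997 g is O.
So O makes up 47.997/89.675 = 0.5352 of the mass, i.e. 53.52%.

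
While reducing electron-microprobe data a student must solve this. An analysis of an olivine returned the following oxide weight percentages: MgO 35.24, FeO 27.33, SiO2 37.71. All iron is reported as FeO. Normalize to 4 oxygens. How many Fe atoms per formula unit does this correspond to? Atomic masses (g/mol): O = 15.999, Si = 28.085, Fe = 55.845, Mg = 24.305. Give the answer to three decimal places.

0.606 Fe apfu

MgO: 35.24/40.304 = 0.87435 mol → 0.87435 mol Mg, 0.87435 mol O.
FeO: 27.33/71.844 = 0.38041 mol → 0.38041 mol Fe, 0.38041 mol O.
SiO2: 37.71/60.083 = 0.62763 mol → 0.62763 mol Si, 1.25526 mol O.
Total oxygen = 2.51002 mol. Normalization factor = 4/2.51002 = 1.59361.
Fe per 4 O = 0.38041 × 1.59361 = 0.606.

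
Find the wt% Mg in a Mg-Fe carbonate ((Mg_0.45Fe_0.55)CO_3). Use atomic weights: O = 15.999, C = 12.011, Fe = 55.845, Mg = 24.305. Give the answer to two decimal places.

Formula mass = 0.45×24.305 + 0.55×55.845 + 1×12.011 + 3×15.999 = 101.660 g/mol, of which 10.937 g is Mg.
So Mg makes up 10.937/101.660 = 0.1076 of the mass, i.e. 10.76%.

10.76 mass %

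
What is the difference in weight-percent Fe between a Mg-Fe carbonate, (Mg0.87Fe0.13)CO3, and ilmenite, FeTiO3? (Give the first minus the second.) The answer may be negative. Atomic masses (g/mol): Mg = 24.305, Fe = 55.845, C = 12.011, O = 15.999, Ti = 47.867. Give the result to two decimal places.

-28.60 percentage points

First mineral: 7.260 g Fe in 88.413 g formula = 8.21 wt% Fe.
Second mineral: 55.845 g Fe in 151.709 g formula = 36.81 wt% Fe.
8.21% − 36.81% gives a difference of -28.60 percentage points.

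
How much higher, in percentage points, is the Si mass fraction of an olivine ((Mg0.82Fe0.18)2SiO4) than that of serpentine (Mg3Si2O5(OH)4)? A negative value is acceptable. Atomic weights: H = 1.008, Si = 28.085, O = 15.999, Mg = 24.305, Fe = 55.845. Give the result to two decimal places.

-1.80 percentage points

M((Mg0.82Fe0.18)2SiO4) = 152.045 g/mol, so wt% Si = 28.085/152.045 × 100 = 18.47%.
M(Mg3Si2O5(OH)4) = 277.108 g/mol, so wt% Si = 56.170/277.108 × 100 = 20.27%.
18.47 − 20.27 = -1.80 pp.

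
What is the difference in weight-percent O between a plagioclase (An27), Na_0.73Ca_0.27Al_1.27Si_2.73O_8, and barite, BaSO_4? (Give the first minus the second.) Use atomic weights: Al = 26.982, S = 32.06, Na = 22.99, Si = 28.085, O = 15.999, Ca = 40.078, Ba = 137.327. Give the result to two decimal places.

20.60 percentage points

M(Na_0.73Ca_0.27Al_1.27Si_2.73O_8) = 266.535 g/mol, so wt% O = 127.992/266.535 × 100 = 48.02%.
M(BaSO_4) = 233.383 g/mol, so wt% O = 63.996/233.383 × 100 = 27.42%.
48.02 − 27.42 = 20.60 pp.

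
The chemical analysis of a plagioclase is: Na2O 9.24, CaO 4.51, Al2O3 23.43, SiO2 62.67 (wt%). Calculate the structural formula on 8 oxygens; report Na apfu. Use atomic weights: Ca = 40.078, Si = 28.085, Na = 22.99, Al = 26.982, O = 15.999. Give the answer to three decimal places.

9.24 wt% Na2O ÷ 61.979 g/mol = 0.14908 mol, giving 0.29816 Na and 0.14908 O.
4.51 wt% CaO ÷ 56.077 g/mol = 0.08043 mol, giving 0.08043 Ca and 0.08043 O.
23.43 wt% Al2O3 ÷ 101.961 g/mol = 0.22979 mol, giving 0.45958 Al and 0.68937 O.
62.67 wt% SiO2 ÷ 60.083 g/mol = 1.04306 mol, giving 1.04306 Si and 2.08612 O.
Oxygen sums to 3.00500; scaling by 8/3.00500 = 2.66223 puts the formula on 8 O.
Na: 0.29816 × 2.66223 = 0.794 atoms per formula unit.

0.794 Na apfu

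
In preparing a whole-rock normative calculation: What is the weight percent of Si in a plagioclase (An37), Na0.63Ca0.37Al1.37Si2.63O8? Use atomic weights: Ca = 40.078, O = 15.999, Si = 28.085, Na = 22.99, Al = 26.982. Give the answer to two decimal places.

27.55 mass %

Molar mass of Na0.63Ca0.37Al1.37Si2.63O8: 0.63·22.99 + 0.37·40.078 + 1.37·26.982 + 2.63·28.085 + 8·15.999 = 268.133 g/mol.
Mass of Si per formula unit: 2.63 × 28.085 = 73.864 g.
Weight fraction Si = 73.864 / 268.133 = 0.2755.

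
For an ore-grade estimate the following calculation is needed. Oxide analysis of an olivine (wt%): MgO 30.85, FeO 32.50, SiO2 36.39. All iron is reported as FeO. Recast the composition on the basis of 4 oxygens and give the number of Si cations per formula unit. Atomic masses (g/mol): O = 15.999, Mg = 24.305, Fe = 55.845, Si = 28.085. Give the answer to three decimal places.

0.997 Si apfu

MgO (M=40.304): mol = 0.76543; Mg = 0.76543, O = 0.76543.
FeO (M=71.844): mol = 0.45237; Fe = 0.45237, O = 0.45237.
SiO2 (M=60.083): mol = 0.60566; Si = 0.60566, O = 1.21132.
ΣO = 2.42912; factor = 4/ΣO = 1.64669.
Si apfu = 0.60566 × 1.64669 = 0.997.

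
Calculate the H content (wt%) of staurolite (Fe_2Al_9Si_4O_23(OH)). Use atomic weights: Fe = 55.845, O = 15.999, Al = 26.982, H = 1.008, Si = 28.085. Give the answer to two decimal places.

Formula mass = 2·55.845 + 9·26.982 + 4·28.085 + 24·15.999 + 1·1.008 = 851.852 g/mol, of which 1.008 g is H.
So H makes up 1.008/851.852 = 0.0012 of the mass, i.e. 0.12%.

0.12 wt%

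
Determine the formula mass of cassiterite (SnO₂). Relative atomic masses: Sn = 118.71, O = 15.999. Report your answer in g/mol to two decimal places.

The formula mass is the sum 1×118.71 + 2×15.999.

150.71 g/mol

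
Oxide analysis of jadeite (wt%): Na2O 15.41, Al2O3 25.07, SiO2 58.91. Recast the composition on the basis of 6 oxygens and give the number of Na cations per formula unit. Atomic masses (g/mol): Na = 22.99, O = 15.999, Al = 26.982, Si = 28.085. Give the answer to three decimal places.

1.012 Na apfu

15.41 wt% Na2O ÷ 61.979 g/mol = 0.24863 mol, giving 0.49726 Na and 0.24863 O.
25.07 wt% Al2O3 ÷ 101.961 g/mol = 0.24588 mol, giving 0.49176 Al and 0.73764 O.
58.91 wt% SiO2 ÷ 60.083 g/mol = 0.98048 mol, giving 0.98048 Si and 1.96096 O.
Oxygen sums to 2.94723; scaling by 6/2.94723 = 2.03581 puts the formula on 6 O.
Na: 0.49726 × 2.03581 = 1.012 atoms per formula unit.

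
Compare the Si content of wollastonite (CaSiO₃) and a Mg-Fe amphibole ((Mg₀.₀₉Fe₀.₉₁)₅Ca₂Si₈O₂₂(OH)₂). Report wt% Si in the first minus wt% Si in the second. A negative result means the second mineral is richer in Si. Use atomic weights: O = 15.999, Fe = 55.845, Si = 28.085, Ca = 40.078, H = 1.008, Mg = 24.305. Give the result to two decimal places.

M(CaSiO₃) = 116.160 g/mol, so wt% Si = 28.085/116.160 × 100 = 24.18%.
M((Mg₀.₀₉Fe₀.₉₁)₅Ca₂Si₈O₂₂(OH)₂) = 955.860 g/mol, so wt% Si = 224.680/955.860 × 100 = 23.51%.
24.18 − 23.51 = 0.67 pp.

0.67 percentage points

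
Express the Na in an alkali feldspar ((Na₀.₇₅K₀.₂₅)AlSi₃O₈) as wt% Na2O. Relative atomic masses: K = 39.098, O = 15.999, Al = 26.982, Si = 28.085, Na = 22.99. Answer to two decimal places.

Molar mass of (Na₀.₇₅K₀.₂₅)AlSi₃O₈ = 0.75×22.99 + 0.25×39.098 + 1×26.982 + 3×28.085 + 8×15.999 = 266.246 g/mol.
Each formula unit contains 0.75 Na, equivalent to 0.75/2 = 0.3750 mol Na2O.
M(Na2O) = 2×22.99 + 1×15.999 = 61.979 g/mol.
Mass of Na2O per formula unit = 0.3750 × 61.979 = 23.242 g.
Na2O wt% = 23.242 / 266.246 × 100 = 8.73%.

8.73 wt%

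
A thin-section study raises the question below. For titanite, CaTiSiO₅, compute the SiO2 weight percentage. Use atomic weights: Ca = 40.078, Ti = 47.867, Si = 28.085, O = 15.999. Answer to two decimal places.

30.65 wt%

Molar mass of CaTiSiO₅ = 1*40.078 + 1*47.867 + 1*28.085 + 5*15.999 = 196.025 g/mol.
Each formula unit contains 1 Si, equivalent to 1/1 = 1.0000 mol SiO2.
M(SiO2) = 1×28.085 + 2×15.999 = 60.083 g/mol.
Mass of SiO2 per formula unit = 1.0000 × 60.083 = 60.083 g.
SiO2 wt% = 60.083 / 196.025 × 100 = 30.65%.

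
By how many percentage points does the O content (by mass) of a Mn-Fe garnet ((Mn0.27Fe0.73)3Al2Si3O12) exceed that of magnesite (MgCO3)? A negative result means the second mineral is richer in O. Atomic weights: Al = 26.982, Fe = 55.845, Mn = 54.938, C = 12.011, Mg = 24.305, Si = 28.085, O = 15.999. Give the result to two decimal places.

First mineral: 191.988 g O in 497.007 g formula = 38.63 wt% O.
Second mineral: 47.997 g O in 84.313 g formula = 56.93 wt% O.
38.63% − 56.93% gives a difference of -18.30 percentage points.

-18.30 percentage points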